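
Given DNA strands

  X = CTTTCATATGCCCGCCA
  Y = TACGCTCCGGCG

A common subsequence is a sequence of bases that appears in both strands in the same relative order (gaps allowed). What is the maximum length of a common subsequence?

8

Taking T at X[2]=Y[1], then C at X[5]=Y[3], then G at X[10]=Y[4], then C at X[11]=Y[5], then C at X[12]=Y[7], then C at X[13]=Y[8], then G at X[14]=Y[10], then C at X[15]=Y[11] gives a common subsequence of length 8. Since dp[17][12] = 8, nothing longer is possible.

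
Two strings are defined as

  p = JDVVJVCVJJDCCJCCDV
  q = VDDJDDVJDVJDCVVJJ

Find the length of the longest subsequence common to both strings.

9

One common subsequence of length 9: J at p[1]=q[4], D at p[2]=q[6], V at p[3]=q[7], V at p[4]=q[10], J at p[5]=q[11], V at p[6]=q[14], V at p[8]=q[15], J at p[10]=q[16], J at p[14]=q[17], and the DP table's final entry dp[18][17] is also 9, so no common subsequence is longer.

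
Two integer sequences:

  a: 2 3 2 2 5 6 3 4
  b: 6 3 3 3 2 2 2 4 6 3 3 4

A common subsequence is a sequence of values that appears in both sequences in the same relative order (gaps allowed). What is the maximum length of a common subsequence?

Match 2 (a #1, b #5); then 2 (a #3, b #6); then 2 (a #4, b #7); then 6 (a #6, b #9); then 3 (a #7, b #11); then 4 (a #8, b #12) — 6 values in the same relative order in both. dp[8][12] = 6 confirms this is the maximum.

6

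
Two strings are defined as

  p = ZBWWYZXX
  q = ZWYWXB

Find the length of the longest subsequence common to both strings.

4

Match Z (p #1, q #1), then W (p #3, q #2), then W (p #4, q #4), then X (p #7, q #5) — 4 characters in the same relative order in both. dp[8][6] = 4 confirms this is the maximum.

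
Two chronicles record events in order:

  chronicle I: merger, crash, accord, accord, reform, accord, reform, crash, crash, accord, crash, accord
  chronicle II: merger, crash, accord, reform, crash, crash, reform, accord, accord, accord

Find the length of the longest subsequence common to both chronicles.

8

One common subsequence of length 8: merger at chronicle I[1]=chronicle II[1] → crash at chronicle I[2]=chronicle II[2] → accord at chronicle I[6]=chronicle II[3] → reform at chronicle I[7]=chronicle II[4] → crash at chronicle I[8]=chronicle II[5] → crash at chronicle I[9]=chronicle II[6] → accord at chronicle I[10]=chronicle II[9] → accord at chronicle I[12]=chronicle II[10], and the DP table's final entry dp[12][10] is also 8, so no common subsequence is longer.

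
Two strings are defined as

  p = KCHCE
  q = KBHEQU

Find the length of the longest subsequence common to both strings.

3

Taking K at p[1]=q[1], then H at p[3]=q[3], then E at p[5]=q[4] gives a common subsequence of length 3. The LCS DP gives dp[5][6] = 3, so this is optimal.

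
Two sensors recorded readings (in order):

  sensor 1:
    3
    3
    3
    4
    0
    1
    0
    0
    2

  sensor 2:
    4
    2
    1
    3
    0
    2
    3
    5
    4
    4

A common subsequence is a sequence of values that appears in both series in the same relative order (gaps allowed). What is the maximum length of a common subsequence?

Pick 4 [4,1] → 1 [6,3] → 0 [8,5] → 2 [9,6]; all 4 values appear in both, in order. Since dp[9][10] = 4, nothing longer is possible.

4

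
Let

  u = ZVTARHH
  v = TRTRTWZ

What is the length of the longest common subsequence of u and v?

One common subsequence of length 2: T (u #3, v #3) → R (u #5, v #4), and the DP table's final entry dp[7][7] is also 2, so no common subsequence is longer.

2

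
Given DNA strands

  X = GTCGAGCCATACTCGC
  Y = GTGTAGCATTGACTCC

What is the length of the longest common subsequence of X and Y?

One common subsequence of length 13: G (X #1, Y #1) → T (X #2, Y #2) → G (X #4, Y #3) → A (X #5, Y #5) → G (X #6, Y #6) → C (X #8, Y #7) → A (X #9, Y #8) → T (X #10, Y #10) → A (X #11, Y #12) → C (X #12, Y #13) → T (X #13, Y #14) → C (X #14, Y #15) → C (X #16, Y #16). dp[16][16] = 13 confirms this is the maximum.

13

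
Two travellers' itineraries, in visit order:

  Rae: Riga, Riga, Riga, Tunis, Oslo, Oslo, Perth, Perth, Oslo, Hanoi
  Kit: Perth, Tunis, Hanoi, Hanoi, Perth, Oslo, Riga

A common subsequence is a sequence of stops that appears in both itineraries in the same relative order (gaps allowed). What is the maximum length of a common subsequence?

3

Pick Tunis (Rae #4, Kit #2) → Perth (Rae #8, Kit #5) → Oslo (Rae #9, Kit #6); all 3 stops appear in both, in order. Since dp[10][7] = 3, nothing longer is possible.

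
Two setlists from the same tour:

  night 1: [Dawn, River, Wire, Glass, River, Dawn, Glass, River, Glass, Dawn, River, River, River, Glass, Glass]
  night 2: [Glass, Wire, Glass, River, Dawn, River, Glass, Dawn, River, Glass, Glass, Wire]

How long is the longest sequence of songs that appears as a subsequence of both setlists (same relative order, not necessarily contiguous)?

Taking Wire [3,2] → Glass [4,3] → River [5,4] → Dawn [6,5] → River [8,6] → Glass [9,7] → Dawn [10,8] → River [13,9] → Glass [14,10] → Glass [15,11] gives a common subsequence of length 10. dp[15][12] = 10 confirms this is the maximum.

10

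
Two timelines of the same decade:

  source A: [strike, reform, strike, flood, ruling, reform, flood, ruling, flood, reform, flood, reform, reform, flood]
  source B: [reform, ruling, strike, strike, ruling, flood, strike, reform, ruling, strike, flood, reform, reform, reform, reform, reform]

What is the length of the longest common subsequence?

9

One common subsequence of length 9: strike (source A #1, source B #3), then strike (source A #3, source B #4), then flood (source A #4, source B #6), then reform (source A #6, source B #8), then ruling (source A #8, source B #9), then flood (source A #9, source B #11), then reform (source A #10, source B #14), then reform (source A #12, source B #15), then reform (source A #13, source B #16), and the DP table's final entry dp[14][16] is also 9, so no common subsequence is longer.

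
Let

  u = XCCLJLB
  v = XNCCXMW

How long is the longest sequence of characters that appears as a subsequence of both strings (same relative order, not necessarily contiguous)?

3

Taking X at u[1]=v[1], then C at u[2]=v[3], then C at u[3]=v[4] gives a common subsequence of length 3, and the DP table's final entry dp[7][7] is also 3, so no common subsequence is longer.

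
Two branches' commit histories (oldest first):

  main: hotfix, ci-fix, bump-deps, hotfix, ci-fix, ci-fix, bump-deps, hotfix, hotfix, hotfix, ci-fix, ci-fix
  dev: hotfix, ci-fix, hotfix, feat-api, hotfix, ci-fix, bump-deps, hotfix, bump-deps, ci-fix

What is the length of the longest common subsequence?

Taking hotfix at main[1]=dev[1], then ci-fix at main[2]=dev[2], then hotfix at main[4]=dev[5], then ci-fix at main[6]=dev[6], then bump-deps at main[7]=dev[7], then hotfix at main[8]=dev[8], then ci-fix at main[12]=dev[10] gives a common subsequence of length 7. Since dp[12][10] = 7, nothing longer is possible.

7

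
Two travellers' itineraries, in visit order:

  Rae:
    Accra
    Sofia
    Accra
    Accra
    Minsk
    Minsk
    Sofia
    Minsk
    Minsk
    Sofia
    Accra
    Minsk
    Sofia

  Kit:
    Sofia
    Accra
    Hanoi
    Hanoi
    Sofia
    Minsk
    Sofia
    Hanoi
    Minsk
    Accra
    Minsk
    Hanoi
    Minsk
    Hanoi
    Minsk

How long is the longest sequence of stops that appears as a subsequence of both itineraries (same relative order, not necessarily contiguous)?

7

Match Accra [1,2], Sofia [2,5], Minsk [5,6], Minsk [6,9], Minsk [8,11], Minsk [9,13], Minsk [12,15] — 7 stops in the same relative order in both, and the DP table's final entry dp[13][15] is also 7, so no common subsequence is longer.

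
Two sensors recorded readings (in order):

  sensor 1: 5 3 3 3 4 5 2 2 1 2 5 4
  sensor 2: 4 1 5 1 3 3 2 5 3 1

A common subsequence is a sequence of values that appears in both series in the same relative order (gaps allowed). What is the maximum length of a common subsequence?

5

Match 5 at sensor 1[1]=sensor 2[3], then 3 at sensor 1[2]=sensor 2[5], then 3 at sensor 1[3]=sensor 2[6], then 3 at sensor 1[4]=sensor 2[9], then 1 at sensor 1[9]=sensor 2[10] — 5 values in the same relative order in both. dp[12][10] = 5 confirms this is the maximum.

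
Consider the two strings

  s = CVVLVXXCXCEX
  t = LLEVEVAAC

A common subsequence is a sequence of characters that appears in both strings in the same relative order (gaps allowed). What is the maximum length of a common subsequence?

Pick V at s[2]=t[4]; then V at s[3]=t[6]; then C at s[10]=t[9]; all 3 characters appear in both, in order. The LCS DP gives dp[12][9] = 3, so this is optimal.

3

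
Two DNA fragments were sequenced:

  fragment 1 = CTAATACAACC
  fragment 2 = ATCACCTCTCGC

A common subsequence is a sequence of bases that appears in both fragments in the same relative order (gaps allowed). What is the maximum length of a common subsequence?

6

Taking C (fragment 1 #1, fragment 2 #3), then A (fragment 1 #3, fragment 2 #4), then T (fragment 1 #5, fragment 2 #7), then C (fragment 1 #7, fragment 2 #8), then C (fragment 1 #10, fragment 2 #10), then C (fragment 1 #11, fragment 2 #12) gives a common subsequence of length 6. Since dp[11][12] = 6, nothing longer is possible.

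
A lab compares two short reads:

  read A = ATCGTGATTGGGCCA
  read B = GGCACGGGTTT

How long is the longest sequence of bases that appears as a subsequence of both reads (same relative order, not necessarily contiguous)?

One common subsequence of length 6: A (read A #1, read B #4), C (read A #3, read B #5), G (read A #4, read B #8), T (read A #5, read B #9), T (read A #8, read B #10), T (read A #9, read B #11). The LCS DP gives dp[15][11] = 6, so this is optimal.

6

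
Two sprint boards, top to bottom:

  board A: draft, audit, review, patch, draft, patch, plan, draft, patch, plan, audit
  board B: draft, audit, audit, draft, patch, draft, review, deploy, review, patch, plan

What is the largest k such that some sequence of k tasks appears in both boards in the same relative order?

7

Match draft [1,1]; then audit [2,3]; then draft [5,4]; then patch [6,5]; then draft [8,6]; then patch [9,10]; then plan [10,11] — 7 tasks in the same relative order in both. dp[11][11] = 7 confirms this is the maximum.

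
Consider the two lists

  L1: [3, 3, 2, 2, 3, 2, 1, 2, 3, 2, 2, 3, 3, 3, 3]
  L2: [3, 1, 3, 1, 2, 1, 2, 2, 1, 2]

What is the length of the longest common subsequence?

Pick 3 at L1[1]=L2[1] → 3 at L1[2]=L2[3] → 2 at L1[3]=L2[5] → 2 at L1[4]=L2[7] → 2 at L1[6]=L2[8] → 1 at L1[7]=L2[9] → 2 at L1[11]=L2[10]; all 7 values appear in both, in order. The LCS DP gives dp[15][10] = 7, so this is optimal.

7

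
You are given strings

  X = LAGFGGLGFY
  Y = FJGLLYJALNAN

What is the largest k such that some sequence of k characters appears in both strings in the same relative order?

Match F [4,1], G [5,3], L [7,5], Y [10,6] — 4 characters in the same relative order in both. The LCS DP gives dp[10][12] = 4, so this is optimal.

4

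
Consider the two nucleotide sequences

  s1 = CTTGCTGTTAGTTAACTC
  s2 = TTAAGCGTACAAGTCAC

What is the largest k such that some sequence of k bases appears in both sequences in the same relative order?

Pick T at s1[2]=s2[1], T at s1[3]=s2[2], G at s1[4]=s2[5], C at s1[5]=s2[6], G at s1[7]=s2[7], T at s1[8]=s2[8], A at s1[10]=s2[12], G at s1[11]=s2[13], T at s1[12]=s2[14], A at s1[15]=s2[16], C at s1[18]=s2[17]; all 11 bases appear in both, in order. The LCS DP gives dp[18][17] = 11, so this is optimal.

11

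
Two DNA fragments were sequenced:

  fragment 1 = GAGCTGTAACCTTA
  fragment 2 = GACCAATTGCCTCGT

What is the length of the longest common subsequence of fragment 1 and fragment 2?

9

Match G (fragment 1 #1, fragment 2 #1), then A (fragment 1 #2, fragment 2 #2), then C (fragment 1 #4, fragment 2 #4), then T (fragment 1 #5, fragment 2 #8), then G (fragment 1 #6, fragment 2 #9), then C (fragment 1 #10, fragment 2 #10), then C (fragment 1 #11, fragment 2 #11), then T (fragment 1 #12, fragment 2 #12), then T (fragment 1 #13, fragment 2 #15) — 9 bases in the same relative order in both, and the DP table's final entry dp[14][15] is also 9, so no common subsequence is longer.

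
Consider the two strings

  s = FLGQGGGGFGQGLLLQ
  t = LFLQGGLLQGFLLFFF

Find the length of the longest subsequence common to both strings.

Taking F at s[1]=t[2]; then L at s[2]=t[3]; then Q at s[4]=t[4]; then G at s[5]=t[5]; then G at s[6]=t[6]; then G at s[8]=t[10]; then F at s[9]=t[11]; then L at s[13]=t[12]; then L at s[14]=t[13] gives a common subsequence of length 9, and the DP table's final entry dp[16][16] is also 9, so no common subsequence is longer.

9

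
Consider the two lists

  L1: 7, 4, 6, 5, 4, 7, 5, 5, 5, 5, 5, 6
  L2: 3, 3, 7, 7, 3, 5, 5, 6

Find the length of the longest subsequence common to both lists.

5

One common subsequence of length 5: 7 [1,3] → 7 [6,4] → 5 [10,6] → 5 [11,7] → 6 [12,8]. The LCS DP gives dp[12][8] = 5, so this is optimal.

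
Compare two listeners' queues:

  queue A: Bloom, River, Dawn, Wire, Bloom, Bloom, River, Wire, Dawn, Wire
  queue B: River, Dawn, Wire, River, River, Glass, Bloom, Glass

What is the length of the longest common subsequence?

4

One common subsequence of length 4: River [2,1], Dawn [3,2], Wire [4,3], Bloom [5,7]. The LCS DP gives dp[10][8] = 4, so this is optimal.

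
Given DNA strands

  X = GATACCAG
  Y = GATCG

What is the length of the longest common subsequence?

Pick G [1,1] → A [2,2] → T [3,3] → C [6,4] → G [8,5]; all 5 bases appear in both, in order. Since dp[8][5] = 5, nothing longer is possible.

5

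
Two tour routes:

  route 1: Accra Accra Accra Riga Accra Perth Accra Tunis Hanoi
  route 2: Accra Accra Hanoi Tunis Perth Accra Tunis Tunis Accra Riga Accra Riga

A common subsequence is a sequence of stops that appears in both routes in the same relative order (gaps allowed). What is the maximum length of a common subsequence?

Pick Accra [1,2] → Accra [2,6] → Accra [3,9] → Riga [4,10] → Accra [5,11]; all 5 stops appear in both, in order, and the DP table's final entry dp[9][12] is also 5, so no common subsequence is longer.

5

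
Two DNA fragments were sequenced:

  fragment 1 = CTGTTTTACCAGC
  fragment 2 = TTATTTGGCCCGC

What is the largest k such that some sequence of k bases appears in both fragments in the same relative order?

9

Match T (fragment 1 #2, fragment 2 #1); then T (fragment 1 #4, fragment 2 #2); then T (fragment 1 #5, fragment 2 #4); then T (fragment 1 #6, fragment 2 #5); then T (fragment 1 #7, fragment 2 #6); then C (fragment 1 #9, fragment 2 #10); then C (fragment 1 #10, fragment 2 #11); then G (fragment 1 #12, fragment 2 #12); then C (fragment 1 #13, fragment 2 #13) — 9 bases in the same relative order in both. dp[13][13] = 9 confirms this is the maximum.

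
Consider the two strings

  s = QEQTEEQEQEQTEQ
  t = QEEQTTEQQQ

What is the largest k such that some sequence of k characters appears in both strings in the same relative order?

Taking Q at s[1]=t[1] → E at s[2]=t[3] → Q at s[3]=t[4] → T at s[4]=t[6] → E at s[8]=t[7] → Q at s[9]=t[8] → Q at s[11]=t[9] → Q at s[14]=t[10] gives a common subsequence of length 8. The LCS DP gives dp[14][10] = 8, so this is optimal.

8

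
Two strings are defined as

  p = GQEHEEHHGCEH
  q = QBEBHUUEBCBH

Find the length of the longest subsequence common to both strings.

6

Pick Q (p #2, q #1), then E (p #3, q #3), then H (p #4, q #5), then E (p #5, q #8), then C (p #10, q #10), then H (p #12, q #12); all 6 characters appear in both, in order. Since dp[12][12] = 6, nothing longer is possible.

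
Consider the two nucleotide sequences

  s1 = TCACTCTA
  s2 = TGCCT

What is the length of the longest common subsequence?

Let dp[i][j] be the LCS length of the first i bases of s1 and the first j bases of s2. dp[i][j] = dp[i-1][j-1]+1 when the i-th and j-th bases match, else max(dp[i-1][j], dp[i][j-1]).
    ·  T  G  C  C  T
 ·  0  0  0  0  0  0
 T  0  1  1  1  1  1
 C  0  1  1  2  2  2
 A  0  1  1  2  2  2
 C  0  1  1  2  3  3
 T  0  1  1  2  3  4
 C  0  1  1  2  3  4
 T  0  1  1  2  3  4
 A  0  1  1  2  3  4
dp[8][5] = 4. One LCS (by backtracking along matches): TCCT.

4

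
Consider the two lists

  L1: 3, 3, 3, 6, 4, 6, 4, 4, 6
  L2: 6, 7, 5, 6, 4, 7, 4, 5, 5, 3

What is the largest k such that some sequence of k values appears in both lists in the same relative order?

Taking 6 [4,1]; then 6 [6,4]; then 4 [7,5]; then 4 [8,7] gives a common subsequence of length 4, and the DP table's final entry dp[9][10] is also 4, so no common subsequence is longer.

4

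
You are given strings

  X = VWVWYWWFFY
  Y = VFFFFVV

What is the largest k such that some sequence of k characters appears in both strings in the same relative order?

Pick V (X #1, Y #1) → F (X #8, Y #4) → F (X #9, Y #5); all 3 characters appear in both, in order. The LCS DP gives dp[10][7] = 3, so this is optimal.

3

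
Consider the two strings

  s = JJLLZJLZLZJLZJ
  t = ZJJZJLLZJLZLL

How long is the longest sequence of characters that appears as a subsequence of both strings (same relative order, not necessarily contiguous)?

10

One common subsequence of length 10: J at s[1]=t[3], J at s[2]=t[5], L at s[3]=t[6], L at s[4]=t[7], Z at s[5]=t[8], J at s[6]=t[9], L at s[7]=t[10], Z at s[8]=t[11], L at s[9]=t[12], L at s[12]=t[13]. dp[14][13] = 10 confirms this is the maximum.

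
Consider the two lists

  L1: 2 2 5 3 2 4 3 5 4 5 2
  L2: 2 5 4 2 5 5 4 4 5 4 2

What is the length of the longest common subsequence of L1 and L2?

7

Let dp[i][j] be the LCS length of the first i values of L1 and the first j values of L2. dp[i][j] = dp[i-1][j-1]+1 when the i-th and j-th values match, else max(dp[i-1][j], dp[i][j-1]).
    ·  2  5  4  2  5  5  4  4  5  4  2
 ·  0  0  0  0  0  0  0  0  0  0  0  0
 2  0  1  1  1  1  1  1  1  1  1  1  1
 2  0  1  1  1  2  2  2  2  2  2  2  2
 5  0  1  2  2  2  3  3  3  3  3  3  3
 3  0  1  2  2  2  3  3  3  3  3  3  3
 2  0  1  2  2  3  3  3  3  3  3  3  4
 4  0  1  2  3  3  3  3  4  4  4  4  4
 3  0  1  2  3  3  3  3  4  4  4  4  4
 5  0  1  2  3  3  4  4  4  4  5  5  5
 4  0  1  2  3  3  4  4  5  5  5  6  6
 5  0  1  2  3  3  4  5  5  5  6  6  6
 2  0  1  2  3  4  4  5  5  5  6  6  7
dp[11][11] = 7. One LCS (by backtracking along matches): 2, 2, 5, 4, 5, 4, 2.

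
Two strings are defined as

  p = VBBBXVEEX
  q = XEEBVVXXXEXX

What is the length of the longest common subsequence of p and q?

One common subsequence of length 4: V (p #1, q #6), X (p #5, q #9), E (p #7, q #10), X (p #9, q #12). dp[9][12] = 4 confirms this is the maximum.

4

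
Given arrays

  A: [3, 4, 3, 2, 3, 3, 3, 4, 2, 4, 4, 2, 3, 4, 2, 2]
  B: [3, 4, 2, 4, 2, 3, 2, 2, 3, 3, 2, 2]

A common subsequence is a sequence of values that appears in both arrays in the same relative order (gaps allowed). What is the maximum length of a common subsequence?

Taking 3 at A[1]=B[1], then 4 at A[2]=B[4], then 2 at A[4]=B[5], then 3 at A[7]=B[6], then 2 at A[9]=B[7], then 2 at A[12]=B[8], then 3 at A[13]=B[10], then 2 at A[15]=B[11], then 2 at A[16]=B[12] gives a common subsequence of length 9. The LCS DP gives dp[16][12] = 9, so this is optimal.

9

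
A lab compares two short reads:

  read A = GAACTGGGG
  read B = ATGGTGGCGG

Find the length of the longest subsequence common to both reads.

6

Match G at read A[1]=read B[4], then T at read A[5]=read B[5], then G at read A[6]=read B[6], then G at read A[7]=read B[7], then G at read A[8]=read B[9], then G at read A[9]=read B[10] — 6 bases in the same relative order in both. Since dp[9][10] = 6, nothing longer is possible.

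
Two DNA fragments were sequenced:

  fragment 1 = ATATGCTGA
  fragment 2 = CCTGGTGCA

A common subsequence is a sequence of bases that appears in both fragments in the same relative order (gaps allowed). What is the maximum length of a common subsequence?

Taking T [2,3], T [4,6], G [5,7], C [6,8], A [9,9] gives a common subsequence of length 5. dp[9][9] = 5 confirms this is the maximum.

5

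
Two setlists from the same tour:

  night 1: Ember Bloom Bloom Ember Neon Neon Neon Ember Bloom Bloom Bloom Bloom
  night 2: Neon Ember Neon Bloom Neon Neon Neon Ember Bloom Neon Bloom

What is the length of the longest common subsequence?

Taking Ember (night 1 #1, night 2 #2), Bloom (night 1 #3, night 2 #4), Neon (night 1 #5, night 2 #5), Neon (night 1 #6, night 2 #6), Neon (night 1 #7, night 2 #7), Ember (night 1 #8, night 2 #8), Bloom (night 1 #9, night 2 #9), Bloom (night 1 #12, night 2 #11) gives a common subsequence of length 8. The LCS DP gives dp[12][11] = 8, so this is optimal.

8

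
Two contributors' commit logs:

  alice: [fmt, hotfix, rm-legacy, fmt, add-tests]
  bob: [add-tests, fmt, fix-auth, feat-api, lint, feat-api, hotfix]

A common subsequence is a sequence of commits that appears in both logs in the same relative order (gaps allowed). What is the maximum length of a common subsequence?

Taking fmt (alice #1, bob #2), hotfix (alice #2, bob #7) gives a common subsequence of length 2. dp[5][7] = 2 confirms this is the maximum.

2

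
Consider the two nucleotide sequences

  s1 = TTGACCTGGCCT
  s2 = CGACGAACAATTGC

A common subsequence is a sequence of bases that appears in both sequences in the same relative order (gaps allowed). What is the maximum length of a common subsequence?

One common subsequence of length 7: G (s1 #3, s2 #2); then A (s1 #4, s2 #3); then C (s1 #5, s2 #4); then C (s1 #6, s2 #8); then T (s1 #7, s2 #12); then G (s1 #9, s2 #13); then C (s1 #11, s2 #14). dp[12][14] = 7 confirms this is the maximum.

7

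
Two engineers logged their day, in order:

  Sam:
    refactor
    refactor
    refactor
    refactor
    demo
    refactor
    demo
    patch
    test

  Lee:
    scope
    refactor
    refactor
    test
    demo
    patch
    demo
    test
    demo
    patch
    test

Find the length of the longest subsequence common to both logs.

One common subsequence of length 6: refactor at Sam[1]=Lee[2], refactor at Sam[2]=Lee[3], demo at Sam[5]=Lee[7], demo at Sam[7]=Lee[9], patch at Sam[8]=Lee[10], test at Sam[9]=Lee[11], and the DP table's final entry dp[9][11] is also 6, so no common subsequence is longer.

6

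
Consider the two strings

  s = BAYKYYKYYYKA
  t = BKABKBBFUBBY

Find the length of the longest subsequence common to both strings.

Pick B [1,1], then A [2,3], then K [4,5], then Y [10,12]; all 4 characters appear in both, in order. The LCS DP gives dp[12][12] = 4, so this is optimal.

4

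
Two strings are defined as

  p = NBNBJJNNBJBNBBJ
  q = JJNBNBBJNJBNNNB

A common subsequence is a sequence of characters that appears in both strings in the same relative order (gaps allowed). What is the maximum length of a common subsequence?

10

Taking N at p[1]=q[3]; then B at p[2]=q[4]; then N at p[3]=q[5]; then B at p[4]=q[7]; then J at p[5]=q[8]; then J at p[6]=q[10]; then N at p[7]=q[12]; then N at p[8]=q[13]; then N at p[12]=q[14]; then B at p[14]=q[15] gives a common subsequence of length 10. The LCS DP gives dp[15][15] = 10, so this is optimal.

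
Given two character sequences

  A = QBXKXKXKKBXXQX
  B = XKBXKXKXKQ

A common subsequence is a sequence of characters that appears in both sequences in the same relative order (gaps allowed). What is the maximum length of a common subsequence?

One common subsequence of length 8: B at A[2]=B[3] → X at A[3]=B[4] → K at A[4]=B[5] → X at A[5]=B[6] → K at A[6]=B[7] → X at A[7]=B[8] → K at A[9]=B[9] → Q at A[13]=B[10]. Since dp[14][10] = 8, nothing longer is possible.

8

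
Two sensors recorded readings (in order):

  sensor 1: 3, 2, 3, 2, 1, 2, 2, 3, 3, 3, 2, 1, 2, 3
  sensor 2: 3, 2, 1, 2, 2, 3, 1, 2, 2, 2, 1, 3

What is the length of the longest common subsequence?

Pick 3 at sensor 1[1]=sensor 2[1] → 2 at sensor 1[2]=sensor 2[5] → 3 at sensor 1[3]=sensor 2[6] → 1 at sensor 1[5]=sensor 2[7] → 2 at sensor 1[6]=sensor 2[8] → 2 at sensor 1[7]=sensor 2[9] → 2 at sensor 1[11]=sensor 2[10] → 1 at sensor 1[12]=sensor 2[11] → 3 at sensor 1[14]=sensor 2[12]; all 9 values appear in both, in order. Since dp[14][12] = 9, nothing longer is possible.

9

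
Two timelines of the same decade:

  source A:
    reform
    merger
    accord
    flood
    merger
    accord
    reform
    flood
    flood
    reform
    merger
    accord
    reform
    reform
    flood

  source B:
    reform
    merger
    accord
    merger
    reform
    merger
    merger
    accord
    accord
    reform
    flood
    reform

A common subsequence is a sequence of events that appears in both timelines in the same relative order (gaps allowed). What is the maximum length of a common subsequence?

Match reform (source A #1, source B #1) → merger (source A #2, source B #2) → accord (source A #3, source B #3) → merger (source A #5, source B #4) → reform (source A #7, source B #5) → merger (source A #11, source B #7) → accord (source A #12, source B #9) → reform (source A #13, source B #10) → reform (source A #14, source B #12) — 9 events in the same relative order in both. Since dp[15][12] = 9, nothing longer is possible.

9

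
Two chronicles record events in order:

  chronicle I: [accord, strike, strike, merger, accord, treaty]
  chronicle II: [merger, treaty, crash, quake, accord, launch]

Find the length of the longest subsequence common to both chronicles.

2

One common subsequence of length 2: merger (chronicle I #4, chronicle II #1) → accord (chronicle I #5, chronicle II #5). Since dp[6][6] = 2, nothing longer is possible.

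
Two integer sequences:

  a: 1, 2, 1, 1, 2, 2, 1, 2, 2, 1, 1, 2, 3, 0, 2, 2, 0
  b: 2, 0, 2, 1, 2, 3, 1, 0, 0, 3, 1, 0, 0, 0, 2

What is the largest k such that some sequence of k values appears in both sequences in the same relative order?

8

Taking 2 at a[2]=b[1] → 2 at a[6]=b[3] → 1 at a[7]=b[4] → 2 at a[8]=b[5] → 1 at a[10]=b[7] → 1 at a[11]=b[11] → 0 at a[14]=b[14] → 2 at a[16]=b[15] gives a common subsequence of length 8. dp[17][15] = 8 confirms this is the maximum.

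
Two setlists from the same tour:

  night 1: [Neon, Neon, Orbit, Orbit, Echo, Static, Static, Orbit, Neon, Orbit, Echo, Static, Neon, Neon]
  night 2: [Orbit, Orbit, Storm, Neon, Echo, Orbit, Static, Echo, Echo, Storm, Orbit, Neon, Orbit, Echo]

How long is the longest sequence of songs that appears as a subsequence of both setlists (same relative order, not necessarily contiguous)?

8

Pick Orbit (night 1 #3, night 2 #1), then Orbit (night 1 #4, night 2 #2), then Echo (night 1 #5, night 2 #5), then Static (night 1 #6, night 2 #7), then Orbit (night 1 #8, night 2 #11), then Neon (night 1 #9, night 2 #12), then Orbit (night 1 #10, night 2 #13), then Echo (night 1 #11, night 2 #14); all 8 songs appear in both, in order. The LCS DP gives dp[14][14] = 8, so this is optimal.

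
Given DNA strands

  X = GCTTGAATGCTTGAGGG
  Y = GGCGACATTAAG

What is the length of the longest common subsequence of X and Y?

9

Match G [1,2]; then C [2,3]; then G [5,4]; then A [6,5]; then A [7,7]; then T [8,8]; then T [11,9]; then A [14,11]; then G [17,12] — 9 bases in the same relative order in both. Since dp[17][12] = 9, nothing longer is possible.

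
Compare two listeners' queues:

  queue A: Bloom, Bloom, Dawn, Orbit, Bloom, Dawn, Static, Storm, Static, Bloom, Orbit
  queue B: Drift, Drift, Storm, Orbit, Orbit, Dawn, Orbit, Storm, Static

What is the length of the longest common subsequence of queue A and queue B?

One common subsequence of length 4: Dawn at queue A[3]=queue B[6] → Orbit at queue A[4]=queue B[7] → Storm at queue A[8]=queue B[8] → Static at queue A[9]=queue B[9]. dp[11][9] = 4 confirms this is the maximum.

4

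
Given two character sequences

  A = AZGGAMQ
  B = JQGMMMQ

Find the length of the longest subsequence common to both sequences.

3

One common subsequence of length 3: G at A[3]=B[3], then M at A[6]=B[6], then Q at A[7]=B[7]. dp[7][7] = 3 confirms this is the maximum.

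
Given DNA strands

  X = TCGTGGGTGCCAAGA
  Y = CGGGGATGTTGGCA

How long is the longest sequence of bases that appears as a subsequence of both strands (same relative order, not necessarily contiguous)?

One common subsequence of length 9: C [2,1] → G [3,3] → G [5,4] → G [6,5] → G [7,8] → T [8,10] → G [9,12] → C [11,13] → A [15,14]. Since dp[15][14] = 9, nothing longer is possible.

9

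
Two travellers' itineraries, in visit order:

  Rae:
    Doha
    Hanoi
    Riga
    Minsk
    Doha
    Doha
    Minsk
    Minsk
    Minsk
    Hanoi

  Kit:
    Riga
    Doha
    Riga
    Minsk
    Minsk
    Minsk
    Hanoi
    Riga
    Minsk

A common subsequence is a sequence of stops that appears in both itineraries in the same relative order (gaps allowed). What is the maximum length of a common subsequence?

6

One common subsequence of length 6: Doha at Rae[1]=Kit[2]; then Riga at Rae[3]=Kit[3]; then Minsk at Rae[4]=Kit[4]; then Minsk at Rae[7]=Kit[5]; then Minsk at Rae[8]=Kit[6]; then Minsk at Rae[9]=Kit[9], and the DP table's final entry dp[10][9] is also 6, so no common subsequence is longer.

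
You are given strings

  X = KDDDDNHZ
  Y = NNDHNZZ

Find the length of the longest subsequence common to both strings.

Match D [2,3], then N [6,5], then Z [8,7] — 3 characters in the same relative order in both. Since dp[8][7] = 3, nothing longer is possible.

3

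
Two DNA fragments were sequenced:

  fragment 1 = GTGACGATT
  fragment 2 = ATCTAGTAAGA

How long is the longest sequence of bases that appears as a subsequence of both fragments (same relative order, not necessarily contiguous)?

Taking G at fragment 1[1]=fragment 2[6], then T at fragment 1[2]=fragment 2[7], then A at fragment 1[4]=fragment 2[9], then G at fragment 1[6]=fragment 2[10], then A at fragment 1[7]=fragment 2[11] gives a common subsequence of length 5. The LCS DP gives dp[9][11] = 5, so this is optimal.

5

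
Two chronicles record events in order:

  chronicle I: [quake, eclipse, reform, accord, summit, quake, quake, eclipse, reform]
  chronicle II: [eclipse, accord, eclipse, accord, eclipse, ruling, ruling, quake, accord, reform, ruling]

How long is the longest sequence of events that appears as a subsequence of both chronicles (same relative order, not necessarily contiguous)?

Taking eclipse at chronicle I[2]=chronicle II[3], then accord at chronicle I[4]=chronicle II[4], then quake at chronicle I[6]=chronicle II[8], then reform at chronicle I[9]=chronicle II[10] gives a common subsequence of length 4. dp[9][11] = 4 confirms this is the maximum.

4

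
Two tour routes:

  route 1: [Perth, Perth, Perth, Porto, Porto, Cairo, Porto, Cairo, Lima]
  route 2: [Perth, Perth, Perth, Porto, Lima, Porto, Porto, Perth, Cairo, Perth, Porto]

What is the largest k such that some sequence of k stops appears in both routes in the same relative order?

7

Taking Perth at route 1[1]=route 2[1]; then Perth at route 1[2]=route 2[2]; then Perth at route 1[3]=route 2[3]; then Porto at route 1[4]=route 2[6]; then Porto at route 1[5]=route 2[7]; then Cairo at route 1[6]=route 2[9]; then Porto at route 1[7]=route 2[11] gives a common subsequence of length 7, and the DP table's final entry dp[9][11] is also 7, so no common subsequence is longer.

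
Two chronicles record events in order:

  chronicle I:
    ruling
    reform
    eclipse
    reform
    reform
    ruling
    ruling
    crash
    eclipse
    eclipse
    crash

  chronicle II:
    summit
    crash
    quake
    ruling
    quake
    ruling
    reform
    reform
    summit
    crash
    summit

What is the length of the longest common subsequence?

Match ruling [1,6]; then reform [2,7]; then reform [4,8]; then crash [8,10] — 4 events in the same relative order in both. dp[11][11] = 4 confirms this is the maximum.

4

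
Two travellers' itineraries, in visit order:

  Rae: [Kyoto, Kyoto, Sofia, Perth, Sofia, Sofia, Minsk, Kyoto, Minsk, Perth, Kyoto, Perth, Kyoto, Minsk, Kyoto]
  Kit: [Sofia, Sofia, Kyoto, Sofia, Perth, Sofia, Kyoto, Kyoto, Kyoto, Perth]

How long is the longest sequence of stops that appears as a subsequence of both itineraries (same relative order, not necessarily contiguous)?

Match Kyoto [2,3], then Sofia [3,4], then Perth [4,5], then Sofia [5,6], then Kyoto [8,8], then Kyoto [11,9], then Perth [12,10] — 7 stops in the same relative order in both. Since dp[15][10] = 7, nothing longer is possible.

7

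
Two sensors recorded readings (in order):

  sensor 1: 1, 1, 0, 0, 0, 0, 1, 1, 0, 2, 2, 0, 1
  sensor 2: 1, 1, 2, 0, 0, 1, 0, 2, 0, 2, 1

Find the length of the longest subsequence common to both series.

Match 1 (sensor 1 #1, sensor 2 #1), 1 (sensor 1 #2, sensor 2 #2), 0 (sensor 1 #5, sensor 2 #4), 0 (sensor 1 #6, sensor 2 #5), 1 (sensor 1 #8, sensor 2 #6), 0 (sensor 1 #9, sensor 2 #7), 2 (sensor 1 #10, sensor 2 #8), 2 (sensor 1 #11, sensor 2 #10), 1 (sensor 1 #13, sensor 2 #11) — 9 values in the same relative order in both, and the DP table's final entry dp[13][11] is also 9, so no common subsequence is longer.

9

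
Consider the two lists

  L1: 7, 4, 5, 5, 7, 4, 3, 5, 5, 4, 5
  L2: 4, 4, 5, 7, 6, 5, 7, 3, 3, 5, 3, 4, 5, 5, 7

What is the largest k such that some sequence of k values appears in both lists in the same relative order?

8

Taking 4 [2,2]; then 5 [3,3]; then 5 [4,6]; then 7 [5,7]; then 3 [7,9]; then 5 [8,10]; then 5 [9,13]; then 5 [11,14] gives a common subsequence of length 8. The LCS DP gives dp[11][15] = 8, so this is optimal.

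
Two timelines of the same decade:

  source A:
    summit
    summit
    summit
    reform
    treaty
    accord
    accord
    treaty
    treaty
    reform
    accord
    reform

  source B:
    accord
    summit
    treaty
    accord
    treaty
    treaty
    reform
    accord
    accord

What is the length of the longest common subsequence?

Taking summit (source A #3, source B #2) → treaty (source A #5, source B #3) → accord (source A #7, source B #4) → treaty (source A #8, source B #5) → treaty (source A #9, source B #6) → reform (source A #10, source B #7) → accord (source A #11, source B #9) gives a common subsequence of length 7, and the DP table's final entry dp[12][9] is also 7, so no common subsequence is longer.

7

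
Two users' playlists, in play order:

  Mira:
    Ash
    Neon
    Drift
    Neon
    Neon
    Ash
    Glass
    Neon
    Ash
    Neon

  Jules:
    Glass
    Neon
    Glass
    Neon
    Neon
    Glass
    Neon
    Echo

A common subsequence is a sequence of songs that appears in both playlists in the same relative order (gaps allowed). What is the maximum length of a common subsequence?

5

Taking Neon (Mira #2, Jules #2) → Neon (Mira #4, Jules #4) → Neon (Mira #5, Jules #5) → Glass (Mira #7, Jules #6) → Neon (Mira #8, Jules #7) gives a common subsequence of length 5. The LCS DP gives dp[10][8] = 5, so this is optimal.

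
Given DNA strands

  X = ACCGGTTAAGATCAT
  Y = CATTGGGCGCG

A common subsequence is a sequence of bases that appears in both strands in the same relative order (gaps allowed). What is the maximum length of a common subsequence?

5

One common subsequence of length 5: A [1,2], then G [4,6], then G [5,7], then G [10,9], then C [13,10]. Since dp[15][11] = 5, nothing longer is possible.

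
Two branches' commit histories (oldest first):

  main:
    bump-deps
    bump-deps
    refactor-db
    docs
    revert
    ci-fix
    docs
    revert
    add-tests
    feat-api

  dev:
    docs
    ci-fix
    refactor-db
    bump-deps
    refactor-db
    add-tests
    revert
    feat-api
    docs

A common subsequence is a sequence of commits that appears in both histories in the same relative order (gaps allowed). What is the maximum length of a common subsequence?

4

Pick bump-deps [2,4], then refactor-db [3,5], then revert [5,7], then docs [7,9]; all 4 commits appear in both, in order. dp[10][9] = 4 confirms this is the maximum.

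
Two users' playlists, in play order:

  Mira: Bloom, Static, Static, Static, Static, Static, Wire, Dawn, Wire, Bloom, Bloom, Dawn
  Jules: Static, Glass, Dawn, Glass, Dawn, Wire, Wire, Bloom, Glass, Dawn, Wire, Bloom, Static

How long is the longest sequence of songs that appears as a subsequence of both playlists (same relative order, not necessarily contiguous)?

5

Match Static at Mira[2]=Jules[1]; then Wire at Mira[7]=Jules[7]; then Dawn at Mira[8]=Jules[10]; then Wire at Mira[9]=Jules[11]; then Bloom at Mira[10]=Jules[12] — 5 songs in the same relative order in both. dp[12][13] = 5 confirms this is the maximum.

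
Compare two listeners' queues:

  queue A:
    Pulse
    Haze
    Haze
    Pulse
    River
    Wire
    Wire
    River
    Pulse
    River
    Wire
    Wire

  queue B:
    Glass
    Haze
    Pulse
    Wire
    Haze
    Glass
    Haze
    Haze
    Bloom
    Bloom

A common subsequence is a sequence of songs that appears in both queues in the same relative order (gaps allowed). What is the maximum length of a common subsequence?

Pick Pulse (queue A #1, queue B #3), then Haze (queue A #2, queue B #7), then Haze (queue A #3, queue B #8); all 3 songs appear in both, in order. The LCS DP gives dp[12][10] = 3, so this is optimal.

3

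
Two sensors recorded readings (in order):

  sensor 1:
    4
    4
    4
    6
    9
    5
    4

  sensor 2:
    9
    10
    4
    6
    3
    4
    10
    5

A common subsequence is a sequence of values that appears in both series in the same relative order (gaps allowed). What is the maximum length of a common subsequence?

3

Let dp[i][j] be the LCS length of the first i values of sensor 1 and the first j values of sensor 2. dp[i][j] = dp[i-1][j-1]+1 when the i-th and j-th values match, else max(dp[i-1][j], dp[i][j-1]).
    ·  9 10  4  6  3  4 10  5
 ·  0  0  0  0  0  0  0  0  0
 4  0  0  0  1  1  1  1  1  1
 4  0  0  0  1  1  1  2  2  2
 4  0  0  0  1  1  1  2  2  2
 6  0  0  0  1  2  2  2  2  2
 9  0  1  1  1  2  2  2  2  2
 5  0  1  1  1  2  2  2  2  3
 4  0  1  1  2  2  2  3  3  3
dp[7][8] = 3. One LCS (by backtracking along matches): 4, 4, 5.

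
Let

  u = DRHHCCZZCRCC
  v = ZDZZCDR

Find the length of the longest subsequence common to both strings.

5

Let dp[i][j] be the LCS length of the first i characters of u and the first j characters of v. dp[i][j] = dp[i-1][j-1]+1 when the i-th and j-th characters match, else max(dp[i-1][j], dp[i][j-1]).
    ·  Z  D  Z  Z  C  D  R
 ·  0  0  0  0  0  0  0  0
 D  0  0  1  1  1  1  1  1
 R  0  0  1  1  1  1  1  2
 H  0  0  1  1  1  1  1  2
 H  0  0  1  1  1  1  1  2
 C  0  0  1  1  1  2  2  2
 C  0  0  1  1  1  2  2  2
 Z  0  1  1  2  2  2  2  2
 Z  0  1  1  2  3  3  3  3
 C  0  1  1  2  3  4  4  4
 R  0  1  1  2  3  4  4  5
 C  0  1  1  2  3  4  4  5
 C  0  1  1  2  3  4  4  5
dp[12][7] = 5. One LCS (by backtracking along matches): DZZCR.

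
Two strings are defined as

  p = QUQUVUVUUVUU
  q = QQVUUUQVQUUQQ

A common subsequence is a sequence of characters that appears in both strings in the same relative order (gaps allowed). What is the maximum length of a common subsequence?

9

Taking Q at p[1]=q[1], Q at p[3]=q[2], V at p[5]=q[3], U at p[6]=q[4], U at p[8]=q[5], U at p[9]=q[6], V at p[10]=q[8], U at p[11]=q[10], U at p[12]=q[11] gives a common subsequence of length 9. Since dp[12][13] = 9, nothing longer is possible.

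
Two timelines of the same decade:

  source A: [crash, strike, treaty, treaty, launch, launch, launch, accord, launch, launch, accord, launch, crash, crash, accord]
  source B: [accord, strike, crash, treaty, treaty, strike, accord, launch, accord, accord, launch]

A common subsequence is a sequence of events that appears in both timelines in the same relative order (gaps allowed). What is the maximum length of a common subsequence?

Match crash [1,3] → treaty [3,4] → treaty [4,5] → launch [7,8] → accord [8,9] → accord [11,10] → launch [12,11] — 7 events in the same relative order in both. Since dp[15][11] = 7, nothing longer is possible.

7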